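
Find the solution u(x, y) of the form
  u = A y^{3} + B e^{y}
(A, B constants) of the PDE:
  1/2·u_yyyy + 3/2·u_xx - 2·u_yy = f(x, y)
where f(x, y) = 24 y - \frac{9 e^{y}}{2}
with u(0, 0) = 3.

Substitute the ansatz u = A y^{3} + B e^{y} into the left-hand side.
Derivatives of the ansatz:
  u_yyyy = B e^{y}
  u_xx = 0
  u_yy = 6 A y + B e^{y}
Term by term:
  1/2·u_yyyy = \frac{B e^{y}}{2}
  3/2·u_xx = 0
  -2·u_yy = - 12 A y - 2 B e^{y}
So the left-hand side equals
  - 12 A y - \frac{3 B e^{y}}{2}
This must equal f(x, y) = 24 y - \frac{9 e^{y}}{2} identically.
Matching coefficients of the independent functions:
  [y]:  - 12 A = 24
  [e^{y}]:  - \frac{3 B}{2} = - \frac{9}{2}
Solving: A = -2, B = 3.
Check against the point condition:
  u(0, 0) = 3  ⟹  B = 3  ✓
Hence u(x, y) = - 2 y^{3} + 3 e^{y}.

Answer: u(x, y) = - 2 y^{3} + 3 e^{y}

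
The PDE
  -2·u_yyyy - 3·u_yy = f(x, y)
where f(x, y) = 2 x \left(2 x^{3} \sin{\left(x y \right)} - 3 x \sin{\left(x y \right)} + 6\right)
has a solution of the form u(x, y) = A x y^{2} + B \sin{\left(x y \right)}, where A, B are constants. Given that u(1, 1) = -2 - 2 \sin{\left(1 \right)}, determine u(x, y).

Substitute the ansatz u = A x y^{2} + B \sin{\left(x y \right)} into the left-hand side.
Derivatives of the ansatz:
  u_yyyy = B x^{4} \sin{\left(x y \right)}
  u_yy = 2 A x - B x^{2} \sin{\left(x y \right)}
Term by term:
  -2·u_yyyy = - 2 B x^{4} \sin{\left(x y \right)}
  -3·u_yy = - 6 A x + 3 B x^{2} \sin{\left(x y \right)}
So the left-hand side equals
  - 6 A x - 2 B x^{4} \sin{\left(x y \right)} + 3 B x^{2} \sin{\left(x y \right)}
This must equal f(x, y) = 2 x \left(2 x^{3} \sin{\left(x y \right)} - 3 x \sin{\left(x y \right)} + 6\right) identically.
Matching coefficients of the independent functions:
  [x]:  - 6 A = 12
  [x^{2} \sin{\left(x y \right)}]:  3 B = -6
  [x^{4} \sin{\left(x y \right)}]:  - 2 B = 4
Solving: A = -2, B = -2.
Check against the point condition:
  u(1, 1) = -2 - 2 \sin{\left(1 \right)}  ⟹  A + B \sin{\left(1 \right)} = -2 - 2 \sin{\left(1 \right)}  ✓
Hence u(x, y) = - 2 x y^{2} - 2 \sin{\left(x y \right)}.

Answer: u(x, y) = - 2 x y^{2} - 2 \sin{\left(x y \right)}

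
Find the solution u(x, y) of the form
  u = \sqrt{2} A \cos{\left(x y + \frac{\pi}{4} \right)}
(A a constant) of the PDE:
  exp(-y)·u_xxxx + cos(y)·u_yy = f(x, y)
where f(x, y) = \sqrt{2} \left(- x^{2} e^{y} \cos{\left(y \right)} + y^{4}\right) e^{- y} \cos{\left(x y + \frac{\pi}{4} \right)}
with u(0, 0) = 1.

Substitute the ansatz u = \sqrt{2} A \cos{\left(x y + \frac{\pi}{4} \right)} into the left-hand side.
Derivatives of the ansatz:
  u_xxxx = \sqrt{2} A y^{4} \cos{\left(x y + \frac{\pi}{4} \right)}
  u_yy = - \sqrt{2} A x^{2} \cos{\left(x y + \frac{\pi}{4} \right)}
Term by term:
  exp(-y)·u_xxxx = \sqrt{2} A y^{4} e^{- y} \cos{\left(x y + \frac{\pi}{4} \right)}
  cos(y)·u_yy = - \sqrt{2} A x^{2} \cos{\left(y \right)} \cos{\left(x y + \frac{\pi}{4} \right)}
So the left-hand side equals
  - \sqrt{2} A x^{2} \cos{\left(y \right)} \cos{\left(x y + \frac{\pi}{4} \right)} + \sqrt{2} A y^{4} e^{- y} \cos{\left(x y + \frac{\pi}{4} \right)}
This must equal f(x, y) identically; expanded, f = - \sqrt{2} x^{2} \cos{\left(y \right)} \cos{\left(x y + \frac{\pi}{4} \right)} + \sqrt{2} y^{4} e^{- y} \cos{\left(x y + \frac{\pi}{4} \right)}.
Matching coefficients of the independent functions:
  [\sqrt{2} x^{2} \cos{\left(y \right)} \cos{\left(x y + \frac{\pi}{4} \right)}]:  - A = -1
  [\sqrt{2} y^{4} e^{- y} \cos{\left(x y + \frac{\pi}{4} \right)}]:  A = 1
Solving: A = 1.
Check against the point condition:
  u(0, 0) = 1  ⟹  A = 1  ✓
Hence u(x, y) = \sqrt{2} \cos{\left(x y + \frac{\pi}{4} \right)}.

Answer: u(x, y) = \sqrt{2} \cos{\left(x y + \frac{\pi}{4} \right)}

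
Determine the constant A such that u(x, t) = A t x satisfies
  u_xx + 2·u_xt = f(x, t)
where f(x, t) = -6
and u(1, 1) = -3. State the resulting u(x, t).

Substitute the ansatz u = A t x into the left-hand side.
Derivatives of the ansatz:
  u_xx = 0
  u_xt = A
Term by term:
  u_xx = 0
  2·u_xt = 2 A
So the left-hand side equals
  2 A
This must equal f(x, t) = -6 identically.
Matching coefficients of the independent functions:
  [constant term]:  2 A = -6
Solving: A = -3.
Check against the point condition:
  u(1, 1) = -3  ⟹  A = -3  ✓
Hence u(x, t) = - 3 t x.

Answer: u(x, t) = - 3 t x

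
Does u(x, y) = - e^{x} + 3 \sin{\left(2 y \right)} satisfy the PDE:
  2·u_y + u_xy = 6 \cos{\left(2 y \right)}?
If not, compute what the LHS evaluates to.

Evaluate each term of the left-hand side for u = - e^{x} + 3 \sin{\left(2 y \right)}.
Derivatives:
  u_y = 6 \cos{\left(2 y \right)}
  u_xy = 0
Terms:
  2·u_y = 12 \cos{\left(2 y \right)}
  u_xy = 0
Sum: LHS = 12 \cos{\left(2 y \right)}
Given right-hand side: 6 \cos{\left(2 y \right)}. Difference LHS − RHS = 6 \cos{\left(2 y \right)} ≠ 0, so u is not a solution.

Answer: No, the LHS evaluates to 12 \cos{\left(2 y \right)}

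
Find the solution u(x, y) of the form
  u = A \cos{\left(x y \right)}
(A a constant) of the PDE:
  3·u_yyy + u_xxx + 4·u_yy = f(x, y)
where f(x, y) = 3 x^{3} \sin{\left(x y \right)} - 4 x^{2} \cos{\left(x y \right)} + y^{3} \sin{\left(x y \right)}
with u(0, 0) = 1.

Substitute the ansatz u = A \cos{\left(x y \right)} into the left-hand side.
Derivatives of the ansatz:
  u_yyy = A x^{3} \sin{\left(x y \right)}
  u_xxx = A y^{3} \sin{\left(x y \right)}
  u_yy = - A x^{2} \cos{\left(x y \right)}
Term by term:
  3·u_yyy = 3 A x^{3} \sin{\left(x y \right)}
  u_xxx = A y^{3} \sin{\left(x y \right)}
  4·u_yy = - 4 A x^{2} \cos{\left(x y \right)}
So the left-hand side equals
  3 A x^{3} \sin{\left(x y \right)} - 4 A x^{2} \cos{\left(x y \right)} + A y^{3} \sin{\left(x y \right)}
This must equal f(x, y) = 3 x^{3} \sin{\left(x y \right)} - 4 x^{2} \cos{\left(x y \right)} + y^{3} \sin{\left(x y \right)} identically.
Matching coefficients of the independent functions:
  [x^{2} \cos{\left(x y \right)}]:  - 4 A = -4
  [x^{3} \sin{\left(x y \right)}]:  3 A = 3
  [y^{3} \sin{\left(x y \right)}]:  A = 1
Solving: A = 1.
Check against the point condition:
  u(0, 0) = 1  ⟹  A = 1  ✓
Hence u(x, y) = \cos{\left(x y \right)}.

Answer: u(x, y) = \cos{\left(x y \right)}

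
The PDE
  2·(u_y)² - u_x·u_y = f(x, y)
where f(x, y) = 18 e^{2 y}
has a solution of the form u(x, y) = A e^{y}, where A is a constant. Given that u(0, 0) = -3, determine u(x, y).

Answer: u(x, y) = - 3 e^{y}

Derivation:
Substitute the ansatz u = A e^{y} into the left-hand side.
Derivatives of the ansatz:
  u_y = A e^{y}
  u_x = 0
Term by term:
  2·(u_y)² = 2 A^{2} e^{2 y}
  -u_x·u_y = 0
So the left-hand side equals
  2 A^{2} e^{2 y}
This must equal f(x, y) = 18 e^{2 y} identically.
Matching coefficients of the independent functions:
  [e^{2 y}]:  2 A^{2} = 18
These equations allow (A) = (-3) or (3).
Impose the point condition(s):
  u(0, 0) = -3  ⟹  A = -3
Only A = -3 satisfies everything.
Hence u(x, y) = - 3 e^{y}.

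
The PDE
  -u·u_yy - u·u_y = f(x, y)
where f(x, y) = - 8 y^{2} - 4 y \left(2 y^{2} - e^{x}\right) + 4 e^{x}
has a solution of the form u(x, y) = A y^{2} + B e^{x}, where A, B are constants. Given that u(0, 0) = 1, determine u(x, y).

Substitute the ansatz u = A y^{2} + B e^{x} into the left-hand side.
Derivatives of the ansatz:
  u_yy = 2 A
  u_y = 2 A y
Term by term:
  -u·u_yy = - 2 A^{2} y^{2} - 2 A B e^{x}
  -u·u_y = - 2 A^{2} y^{3} - 2 A B y e^{x}
So the left-hand side equals
  - 2 A^{2} y^{3} - 2 A^{2} y^{2} - 2 A B y e^{x} - 2 A B e^{x}
This must equal f(x, y) identically; expanded, f = - 8 y^{3} - 8 y^{2} + 4 y e^{x} + 4 e^{x}.
Matching coefficients of the independent functions:
  [y^{2}, y^{3}]:  - 2 A^{2} = -8
  [y e^{x}, e^{x}]:  - 2 A B = 4
These equations allow (A, B) = (-2, 1) or (2, -1).
Impose the point condition(s):
  u(0, 0) = 1  ⟹  B = 1
Only A = -2, B = 1 satisfies everything.
Hence u(x, y) = - 2 y^{2} + e^{x}.

Answer: u(x, y) = - 2 y^{2} + e^{x}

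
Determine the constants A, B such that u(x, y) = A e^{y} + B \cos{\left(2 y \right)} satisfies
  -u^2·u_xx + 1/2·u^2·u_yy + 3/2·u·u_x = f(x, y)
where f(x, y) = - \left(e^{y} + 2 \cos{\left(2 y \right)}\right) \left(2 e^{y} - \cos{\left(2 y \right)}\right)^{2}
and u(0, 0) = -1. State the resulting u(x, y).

Substitute the ansatz u = A e^{y} + B \cos{\left(2 y \right)} into the left-hand side.
Derivatives of the ansatz:
  u_xx = 0
  u_yy = A e^{y} - 4 B \cos{\left(2 y \right)}
  u_x = 0
Term by term:
  -u^2·u_xx = 0
  1/2·u^2·u_yy = \frac{A^{3} e^{3 y}}{2} - A^{2} B e^{2 y} \cos{\left(2 y \right)} - \frac{7 A B^{2} e^{y} \cos^{2}{\left(2 y \right)}}{2} - 2 B^{3} \cos^{3}{\left(2 y \right)}
  3/2·u·u_x = 0
So the left-hand side equals
  \frac{A^{3} e^{3 y}}{2} - A^{2} B e^{2 y} \cos{\left(2 y \right)} - \frac{7 A B^{2} e^{y} \cos^{2}{\left(2 y \right)}}{2} - 2 B^{3} \cos^{3}{\left(2 y \right)}
This must equal f(x, y) identically; expanded, f = - 4 e^{3 y} - 4 e^{2 y} \cos{\left(2 y \right)} + 7 e^{y} \cos^{2}{\left(2 y \right)} - 2 \cos^{3}{\left(2 y \right)}.
Matching coefficients of the independent functions:
  [e^{y} \cos^{2}{\left(2 y \right)}]:  - \frac{7 A B^{2}}{2} = 7
  [e^{2 y} \cos{\left(2 y \right)}]:  - A^{2} B = -4
  [e^{3 y}]:  \frac{A^{3}}{2} = -4
  [\cos^{3}{\left(2 y \right)}]:  - 2 B^{3} = -2
Solving: A = -2, B = 1.
Check against the point condition:
  u(0, 0) = -1  ⟹  A + B = -1  ✓
Hence u(x, y) = - 2 e^{y} + \cos{\left(2 y \right)}.

Answer: u(x, y) = - 2 e^{y} + \cos{\left(2 y \right)}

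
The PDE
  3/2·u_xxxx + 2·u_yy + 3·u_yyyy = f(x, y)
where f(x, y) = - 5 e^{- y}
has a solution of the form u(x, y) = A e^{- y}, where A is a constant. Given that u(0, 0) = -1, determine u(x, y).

Substitute the ansatz u = A e^{- y} into the left-hand side.
Derivatives of the ansatz:
  u_xxxx = 0
  u_yy = A e^{- y}
  u_yyyy = A e^{- y}
Term by term:
  3/2·u_xxxx = 0
  2·u_yy = 2 A e^{- y}
  3·u_yyyy = 3 A e^{- y}
So the left-hand side equals
  5 A e^{- y}
This must equal f(x, y) = - 5 e^{- y} identically.
Matching coefficients of the independent functions:
  [e^{- y}]:  5 A = -5
Solving: A = -1.
Check against the point condition:
  u(0, 0) = -1  ⟹  A = -1  ✓
Hence u(x, y) = - e^{- y}.

Answer: u(x, y) = - e^{- y}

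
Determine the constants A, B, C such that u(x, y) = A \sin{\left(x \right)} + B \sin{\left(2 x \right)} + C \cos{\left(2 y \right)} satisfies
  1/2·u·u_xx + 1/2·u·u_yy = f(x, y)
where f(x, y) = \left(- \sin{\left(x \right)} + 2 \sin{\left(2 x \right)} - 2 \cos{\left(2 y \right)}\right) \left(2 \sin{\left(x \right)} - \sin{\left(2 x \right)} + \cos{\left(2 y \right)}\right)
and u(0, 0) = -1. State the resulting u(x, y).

Substitute the ansatz u = A \sin{\left(x \right)} + B \sin{\left(2 x \right)} + C \cos{\left(2 y \right)} into the left-hand side.
Derivatives of the ansatz:
  u_xx = - A \sin{\left(x \right)} - 4 B \sin{\left(2 x \right)}
  u_yy = - 4 C \cos{\left(2 y \right)}
Term by term:
  1/2·u·u_xx = - \frac{A^{2} \sin^{2}{\left(x \right)}}{2} - \frac{5 A B \sin{\left(x \right)} \sin{\left(2 x \right)}}{2} - \frac{A C \sin{\left(x \right)} \cos{\left(2 y \right)}}{2} - 2 B^{2} \sin^{2}{\left(2 x \right)} - 2 B C \sin{\left(2 x \right)} \cos{\left(2 y \right)}
  1/2·u·u_yy = - 2 A C \sin{\left(x \right)} \cos{\left(2 y \right)} - 2 B C \sin{\left(2 x \right)} \cos{\left(2 y \right)} - 2 C^{2} \cos^{2}{\left(2 y \right)}
So the left-hand side equals
  - \frac{A^{2} \sin^{2}{\left(x \right)}}{2} - \frac{5 A B \sin{\left(x \right)} \sin{\left(2 x \right)}}{2} - \frac{5 A C \sin{\left(x \right)} \cos{\left(2 y \right)}}{2} - 2 B^{2} \sin^{2}{\left(2 x \right)} - 4 B C \sin{\left(2 x \right)} \cos{\left(2 y \right)} - 2 C^{2} \cos^{2}{\left(2 y \right)}
This must equal f(x, y) identically; expanded, f = - 2 \sin^{2}{\left(x \right)} + 5 \sin{\left(x \right)} \sin{\left(2 x \right)} - 5 \sin{\left(x \right)} \cos{\left(2 y \right)} - 2 \sin^{2}{\left(2 x \right)} + 4 \sin{\left(2 x \right)} \cos{\left(2 y \right)} - 2 \cos^{2}{\left(2 y \right)}.
Matching coefficients of the independent functions:
  [\sin{\left(x \right)} \sin{\left(2 x \right)}]:  - \frac{5 A B}{2} = 5
  [\sin{\left(x \right)} \cos{\left(2 y \right)}]:  - \frac{5 A C}{2} = -5
  [\sin{\left(2 x \right)} \cos{\left(2 y \right)}]:  - 4 B C = 4
  [\sin^{2}{\left(x \right)}]:  - \frac{A^{2}}{2} = -2
  [\sin^{2}{\left(2 x \right)}]:  - 2 B^{2} = -2
  [\cos^{2}{\left(2 y \right)}]:  - 2 C^{2} = -2
These equations allow (A, B, C) = (-2, 1, -1) or (2, -1, 1).
Impose the point condition(s):
  u(0, 0) = -1  ⟹  C = -1
Only A = -2, B = 1, C = -1 satisfies everything.
Hence u(x, y) = - 2 \sin{\left(x \right)} + \sin{\left(2 x \right)} - \cos{\left(2 y \right)}.

Answer: u(x, y) = - 2 \sin{\left(x \right)} + \sin{\left(2 x \right)} - \cos{\left(2 y \right)}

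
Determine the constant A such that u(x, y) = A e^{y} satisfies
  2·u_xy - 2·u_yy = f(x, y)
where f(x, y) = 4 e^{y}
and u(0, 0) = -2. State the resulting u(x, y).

Substitute the ansatz u = A e^{y} into the left-hand side.
Derivatives of the ansatz:
  u_xy = 0
  u_yy = A e^{y}
Term by term:
  2·u_xy = 0
  -2·u_yy = - 2 A e^{y}
So the left-hand side equals
  - 2 A e^{y}
This must equal f(x, y) = 4 e^{y} identically.
Matching coefficients of the independent functions:
  [e^{y}]:  - 2 A = 4
Solving: A = -2.
Check against the point condition:
  u(0, 0) = -2  ⟹  A = -2  ✓
Hence u(x, y) = - 2 e^{y}.

Answer: u(x, y) = - 2 e^{y}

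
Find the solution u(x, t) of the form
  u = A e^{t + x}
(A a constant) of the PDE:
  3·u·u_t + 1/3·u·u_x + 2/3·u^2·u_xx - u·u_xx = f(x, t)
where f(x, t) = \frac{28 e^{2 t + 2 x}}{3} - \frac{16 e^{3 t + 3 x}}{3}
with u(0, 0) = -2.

Substitute the ansatz u = A e^{t + x} into the left-hand side.
Derivatives of the ansatz:
  u_t = A e^{t} e^{x}
  u_x = A e^{t} e^{x}
  u_xx = A e^{t} e^{x}
Term by term:
  3·u·u_t = 3 A^{2} e^{2 t} e^{2 x}
  1/3·u·u_x = \frac{A^{2} e^{2 t} e^{2 x}}{3}
  2/3·u^2·u_xx = \frac{2 A^{3} e^{3 t} e^{3 x}}{3}
  -u·u_xx = - A^{2} e^{2 t} e^{2 x}
So the left-hand side equals
  \frac{2 A^{3} e^{3 t} e^{3 x}}{3} + \frac{7 A^{2} e^{2 t} e^{2 x}}{3}
This must equal f(x, t) identically; expanded, f = - \frac{16 e^{3 t} e^{3 x}}{3} + \frac{28 e^{2 t} e^{2 x}}{3}.
Matching coefficients of the independent functions:
  [e^{2 t} e^{2 x}]:  \frac{7 A^{2}}{3} = \frac{28}{3}
  [e^{3 t} e^{3 x}]:  \frac{2 A^{3}}{3} = - \frac{16}{3}
Solving: A = -2.
Check against the point condition:
  u(0, 0) = -2  ⟹  A = -2  ✓
Hence u(x, t) = - 2 e^{t + x}.

Answer: u(x, t) = - 2 e^{t + x}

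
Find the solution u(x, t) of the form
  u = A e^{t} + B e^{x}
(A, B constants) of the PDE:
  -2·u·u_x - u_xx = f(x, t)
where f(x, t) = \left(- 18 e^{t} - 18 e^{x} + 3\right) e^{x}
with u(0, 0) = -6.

Substitute the ansatz u = A e^{t} + B e^{x} into the left-hand side.
Derivatives of the ansatz:
  u_x = B e^{x}
  u_xx = B e^{x}
Term by term:
  -2·u·u_x = - 2 A B e^{t} e^{x} - 2 B^{2} e^{2 x}
  -u_xx = - B e^{x}
So the left-hand side equals
  - 2 A B e^{t} e^{x} - 2 B^{2} e^{2 x} - B e^{x}
This must equal f(x, t) identically; expanded, f = - 18 e^{t} e^{x} - 18 e^{2 x} + 3 e^{x}.
Matching coefficients of the independent functions:
  [e^{t} e^{x}]:  - 2 A B = -18
  [e^{x}]:  - B = 3
  [e^{2 x}]:  - 2 B^{2} = -18
Solving: A = -3, B = -3.
Check against the point condition:
  u(0, 0) = -6  ⟹  A + B = -6  ✓
Hence u(x, t) = - 3 e^{t} - 3 e^{x}.

Answer: u(x, t) = - 3 e^{t} - 3 e^{x}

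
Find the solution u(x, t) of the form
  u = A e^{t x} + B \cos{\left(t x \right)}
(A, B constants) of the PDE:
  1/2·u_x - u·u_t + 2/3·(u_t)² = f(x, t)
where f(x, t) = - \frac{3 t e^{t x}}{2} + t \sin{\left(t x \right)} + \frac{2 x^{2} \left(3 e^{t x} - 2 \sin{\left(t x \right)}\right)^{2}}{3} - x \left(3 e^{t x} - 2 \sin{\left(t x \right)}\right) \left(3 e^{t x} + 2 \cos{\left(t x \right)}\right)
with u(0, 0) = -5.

Substitute the ansatz u = A e^{t x} + B \cos{\left(t x \right)} into the left-hand side.
Derivatives of the ansatz:
  u_x = A t e^{t x} - B t \sin{\left(t x \right)}
  u_t = A x e^{t x} - B x \sin{\left(t x \right)}
Term by term:
  1/2·u_x = \frac{A t e^{t x}}{2} - \frac{B t \sin{\left(t x \right)}}{2}
  -u·u_t = - A^{2} x e^{2 t x} + A B x e^{t x} \sin{\left(t x \right)} - A B x e^{t x} \cos{\left(t x \right)} + B^{2} x \sin{\left(t x \right)} \cos{\left(t x \right)}
  2/3·(u_t)² = \frac{2 A^{2} x^{2} e^{2 t x}}{3} - \frac{4 A B x^{2} e^{t x} \sin{\left(t x \right)}}{3} + \frac{2 B^{2} x^{2} \sin^{2}{\left(t x \right)}}{3}
So the left-hand side equals
  \frac{2 A^{2} x^{2} e^{2 t x}}{3} - A^{2} x e^{2 t x} - \frac{4 A B x^{2} e^{t x} \sin{\left(t x \right)}}{3} + A B x e^{t x} \sin{\left(t x \right)} - A B x e^{t x} \cos{\left(t x \right)} + \frac{A t e^{t x}}{2} + \frac{2 B^{2} x^{2} \sin^{2}{\left(t x \right)}}{3} + B^{2} x \sin{\left(t x \right)} \cos{\left(t x \right)} - \frac{B t \sin{\left(t x \right)}}{2}
This must equal f(x, t) identically; expanded, f = - \frac{3 t e^{t x}}{2} + t \sin{\left(t x \right)} + 6 x^{2} e^{2 t x} - 8 x^{2} e^{t x} \sin{\left(t x \right)} + \frac{8 x^{2} \sin^{2}{\left(t x \right)}}{3} - 9 x e^{2 t x} + 6 x e^{t x} \sin{\left(t x \right)} - 6 x e^{t x} \cos{\left(t x \right)} + 4 x \sin{\left(t x \right)} \cos{\left(t x \right)}.
Matching coefficients of the independent functions:
  [t e^{t x}]:  \frac{A}{2} = - \frac{3}{2}
  [t \sin{\left(t x \right)}]:  - \frac{B}{2} = 1
  [x e^{2 t x}]:  - A^{2} = -9
  [x^{2} e^{2 t x}]:  \frac{2 A^{2}}{3} = 6
  [x^{2} \sin^{2}{\left(t x \right)}]:  \frac{2 B^{2}}{3} = \frac{8}{3}
  [x e^{t x} \sin{\left(t x \right)}]:  A B = 6
  [x e^{t x} \cos{\left(t x \right)}]:  - A B = -6
  [x \sin{\left(t x \right)} \cos{\left(t x \right)}]:  B^{2} = 4
  [x^{2} e^{t x} \sin{\left(t x \right)}]:  - \frac{4 A B}{3} = -8
Solving: A = -3, B = -2.
Check against the point condition:
  u(0, 0) = -5  ⟹  A + B = -5  ✓
Hence u(x, t) = - 3 e^{t x} - 2 \cos{\left(t x \right)}.

Answer: u(x, t) = - 3 e^{t x} - 2 \cos{\left(t x \right)}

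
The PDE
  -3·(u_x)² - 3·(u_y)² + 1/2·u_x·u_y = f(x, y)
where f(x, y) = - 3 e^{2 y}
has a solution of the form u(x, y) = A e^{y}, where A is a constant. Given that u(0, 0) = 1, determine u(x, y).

Answer: u(x, y) = e^{y}

Derivation:
Substitute the ansatz u = A e^{y} into the left-hand side.
Derivatives of the ansatz:
  u_x = 0
  u_y = A e^{y}
Term by term:
  -3·(u_x)² = 0
  -3·(u_y)² = - 3 A^{2} e^{2 y}
  1/2·u_x·u_y = 0
So the left-hand side equals
  - 3 A^{2} e^{2 y}
This must equal f(x, y) = - 3 e^{2 y} identically.
Matching coefficients of the independent functions:
  [e^{2 y}]:  - 3 A^{2} = -3
These equations allow (A) = (-1) or (1).
Impose the point condition(s):
  u(0, 0) = 1  ⟹  A = 1
Only A = 1 satisfies everything.
Hence u(x, y) = e^{y}.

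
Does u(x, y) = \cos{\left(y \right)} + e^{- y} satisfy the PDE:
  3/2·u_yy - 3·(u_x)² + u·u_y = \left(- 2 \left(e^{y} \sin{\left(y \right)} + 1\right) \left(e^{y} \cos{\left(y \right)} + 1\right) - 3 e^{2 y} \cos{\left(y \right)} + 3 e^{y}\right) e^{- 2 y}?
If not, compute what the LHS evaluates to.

Answer: No, the LHS evaluates to \frac{\left(- 2 \left(e^{y} \sin{\left(y \right)} + 1\right) \left(e^{y} \cos{\left(y \right)} + 1\right) - 3 e^{2 y} \cos{\left(y \right)} + 3 e^{y}\right) e^{- 2 y}}{2}

Derivation:
Evaluate each term of the left-hand side for u = \cos{\left(y \right)} + e^{- y}.
Derivatives:
  u_yy = - \cos{\left(y \right)} + e^{- y}
  u_x = 0
  u_y = - \sin{\left(y \right)} - e^{- y}
Terms:
  3/2·u_yy = - \frac{3 \cos{\left(y \right)}}{2} + \frac{3 e^{- y}}{2}
  -3·(u_x)² = 0
  u·u_y = - \left(e^{y} \sin{\left(y \right)} + 1\right) \left(e^{y} \cos{\left(y \right)} + 1\right) e^{- 2 y}
Sum: LHS = \frac{\left(- 2 \left(e^{y} \sin{\left(y \right)} + 1\right) \left(e^{y} \cos{\left(y \right)} + 1\right) - 3 e^{2 y} \cos{\left(y \right)} + 3 e^{y}\right) e^{- 2 y}}{2}
Given right-hand side: \left(- 2 \left(e^{y} \sin{\left(y \right)} + 1\right) \left(e^{y} \cos{\left(y \right)} + 1\right) - 3 e^{2 y} \cos{\left(y \right)} + 3 e^{y}\right) e^{- 2 y}. Difference LHS − RHS = \frac{\left(2 \left(e^{y} \sin{\left(y \right)} + 1\right) \left(e^{y} \cos{\left(y \right)} + 1\right) + 3 e^{2 y} \cos{\left(y \right)} - 3 e^{y}\right) e^{- 2 y}}{2} ≠ 0, so u is not a solution.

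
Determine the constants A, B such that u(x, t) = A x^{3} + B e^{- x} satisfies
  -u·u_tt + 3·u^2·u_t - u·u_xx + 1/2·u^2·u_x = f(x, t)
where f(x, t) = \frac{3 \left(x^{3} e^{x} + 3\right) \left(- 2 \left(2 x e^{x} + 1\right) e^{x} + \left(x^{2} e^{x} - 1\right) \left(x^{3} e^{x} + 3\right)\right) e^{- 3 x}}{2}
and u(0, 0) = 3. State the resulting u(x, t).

Answer: u(x, t) = x^{3} + 3 e^{- x}

Derivation:
Substitute the ansatz u = A x^{3} + B e^{- x} into the left-hand side.
Derivatives of the ansatz:
  u_tt = 0
  u_t = 0
  u_xx = 6 A x + B e^{- x}
  u_x = 3 A x^{2} - B e^{- x}
Term by term:
  -u·u_tt = 0
  3·u^2·u_t = 0
  -u·u_xx = - 6 A^{2} x^{4} - A B x^{3} e^{- x} - 6 A B x e^{- x} - B^{2} e^{- 2 x}
  1/2·u^2·u_x = \frac{3 A^{3} x^{8}}{2} - \frac{A^{2} B x^{6} e^{- x}}{2} + 3 A^{2} B x^{5} e^{- x} - A B^{2} x^{3} e^{- 2 x} + \frac{3 A B^{2} x^{2} e^{- 2 x}}{2} - \frac{B^{3} e^{- 3 x}}{2}
So the left-hand side equals
  \frac{3 A^{3} x^{8}}{2} - \frac{A^{2} B x^{6} e^{- x}}{2} + 3 A^{2} B x^{5} e^{- x} - 6 A^{2} x^{4} - A B^{2} x^{3} e^{- 2 x} + \frac{3 A B^{2} x^{2} e^{- 2 x}}{2} - A B x^{3} e^{- x} - 6 A B x e^{- x} - \frac{B^{3} e^{- 3 x}}{2} - B^{2} e^{- 2 x}
This must equal f(x, t) identically; expanded, f = \frac{3 x^{8}}{2} - \frac{3 x^{6} e^{- x}}{2} + 9 x^{5} e^{- x} - 6 x^{4} - 3 x^{3} e^{- x} - 9 x^{3} e^{- 2 x} + \frac{27 x^{2} e^{- 2 x}}{2} - 18 x e^{- x} - 9 e^{- 2 x} - \frac{27 e^{- 3 x}}{2}.
Matching coefficients of the independent functions:
  [x^{4}]:  - 6 A^{2} = -6
  [x^{8}]:  \frac{3 A^{3}}{2} = \frac{3}{2}
  [x e^{- x}]:  - 6 A B = -18
  [x^{2} e^{- 2 x}]:  \frac{3 A B^{2}}{2} = \frac{27}{2}
  [x^{3} e^{- 2 x}]:  - A B^{2} = -9
  [x^{3} e^{- x}]:  - A B = -3
  [x^{5} e^{- x}]:  3 A^{2} B = 9
  [x^{6} e^{- x}]:  - \frac{A^{2} B}{2} = - \frac{3}{2}
  [e^{- 3 x}]:  - \frac{B^{3}}{2} = - \frac{27}{2}
  [e^{- 2 x}]:  - B^{2} = -9
Solving: A = 1, B = 3.
Check against the point condition:
  u(0, 0) = 3  ⟹  B = 3  ✓
Hence u(x, t) = x^{3} + 3 e^{- x}.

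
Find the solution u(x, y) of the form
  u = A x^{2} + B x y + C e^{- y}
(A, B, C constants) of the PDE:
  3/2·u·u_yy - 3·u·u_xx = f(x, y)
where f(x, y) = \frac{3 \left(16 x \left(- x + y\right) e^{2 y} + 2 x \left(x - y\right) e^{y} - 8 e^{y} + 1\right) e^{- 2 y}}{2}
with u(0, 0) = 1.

Substitute the ansatz u = A x^{2} + B x y + C e^{- y} into the left-hand side.
Derivatives of the ansatz:
  u_yy = C e^{- y}
  u_xx = 2 A
Term by term:
  3/2·u·u_yy = \frac{3 A C x^{2} e^{- y}}{2} + \frac{3 B C x y e^{- y}}{2} + \frac{3 C^{2} e^{- 2 y}}{2}
  -3·u·u_xx = - 6 A^{2} x^{2} - 6 A B x y - 6 A C e^{- y}
So the left-hand side equals
  - 6 A^{2} x^{2} - 6 A B x y + \frac{3 A C x^{2} e^{- y}}{2} - 6 A C e^{- y} + \frac{3 B C x y e^{- y}}{2} + \frac{3 C^{2} e^{- 2 y}}{2}
This must equal f(x, y) identically; expanded, f = - 24 x^{2} + 3 x^{2} e^{- y} + 24 x y - 3 x y e^{- y} - 12 e^{- y} + \frac{3 e^{- 2 y}}{2}.
Matching coefficients of the independent functions:
  [x^{2}]:  - 6 A^{2} = -24
  [x y]:  - 6 A B = 24
  [x^{2} e^{- y}]:  \frac{3 A C}{2} = 3
  [x y e^{- y}]:  \frac{3 B C}{2} = -3
  [e^{- 2 y}]:  \frac{3 C^{2}}{2} = \frac{3}{2}
  [e^{- y}]:  - 6 A C = -12
These equations allow (A, B, C) = (-2, 2, -1) or (2, -2, 1).
Impose the point condition(s):
  u(0, 0) = 1  ⟹  C = 1
Only A = 2, B = -2, C = 1 satisfies everything.
Hence u(x, y) = 2 x^{2} - 2 x y + e^{- y}.

Answer: u(x, y) = 2 x^{2} - 2 x y + e^{- y}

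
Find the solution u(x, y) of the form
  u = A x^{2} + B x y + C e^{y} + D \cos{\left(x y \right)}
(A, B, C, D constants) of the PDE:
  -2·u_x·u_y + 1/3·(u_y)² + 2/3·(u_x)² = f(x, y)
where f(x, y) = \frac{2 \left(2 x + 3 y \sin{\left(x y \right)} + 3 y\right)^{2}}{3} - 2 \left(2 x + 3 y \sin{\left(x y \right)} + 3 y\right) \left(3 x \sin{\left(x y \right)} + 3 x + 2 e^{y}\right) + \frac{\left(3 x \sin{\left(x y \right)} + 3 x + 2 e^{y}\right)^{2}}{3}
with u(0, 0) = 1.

Substitute the ansatz u = A x^{2} + B x y + C e^{y} + D \cos{\left(x y \right)} into the left-hand side.
Derivatives of the ansatz:
  u_x = 2 A x + B y - D y \sin{\left(x y \right)}
  u_y = B x + C e^{y} - D x \sin{\left(x y \right)}
Term by term:
  -2·u_x·u_y = - 4 A B x^{2} - 4 A C x e^{y} + 4 A D x^{2} \sin{\left(x y \right)} - 2 B^{2} x y - 2 B C y e^{y} + 4 B D x y \sin{\left(x y \right)} + 2 C D y e^{y} \sin{\left(x y \right)} - 2 D^{2} x y \sin^{2}{\left(x y \right)}
  1/3·(u_y)² = \frac{B^{2} x^{2}}{3} + \frac{2 B C x e^{y}}{3} - \frac{2 B D x^{2} \sin{\left(x y \right)}}{3} + \frac{C^{2} e^{2 y}}{3} - \frac{2 C D x e^{y} \sin{\left(x y \right)}}{3} + \frac{D^{2} x^{2} \sin^{2}{\left(x y \right)}}{3}
  2/3·(u_x)² = \frac{8 A^{2} x^{2}}{3} + \frac{8 A B x y}{3} - \frac{8 A D x y \sin{\left(x y \right)}}{3} + \frac{2 B^{2} y^{2}}{3} - \frac{4 B D y^{2} \sin{\left(x y \right)}}{3} + \frac{2 D^{2} y^{2} \sin^{2}{\left(x y \right)}}{3}
So the left-hand side equals
  \frac{8 A^{2} x^{2}}{3} - 4 A B x^{2} + \frac{8 A B x y}{3} - 4 A C x e^{y} + 4 A D x^{2} \sin{\left(x y \right)} - \frac{8 A D x y \sin{\left(x y \right)}}{3} + \frac{B^{2} x^{2}}{3} - 2 B^{2} x y + \frac{2 B^{2} y^{2}}{3} + \frac{2 B C x e^{y}}{3} - 2 B C y e^{y} - \frac{2 B D x^{2} \sin{\left(x y \right)}}{3} + 4 B D x y \sin{\left(x y \right)} - \frac{4 B D y^{2} \sin{\left(x y \right)}}{3} + \frac{C^{2} e^{2 y}}{3} - \frac{2 C D x e^{y} \sin{\left(x y \right)}}{3} + 2 C D y e^{y} \sin{\left(x y \right)} + \frac{D^{2} x^{2} \sin^{2}{\left(x y \right)}}{3} - 2 D^{2} x y \sin^{2}{\left(x y \right)} + \frac{2 D^{2} y^{2} \sin^{2}{\left(x y \right)}}{3}
This must equal f(x, y) identically; expanded, f = 3 x^{2} \sin^{2}{\left(x y \right)} - 6 x^{2} \sin{\left(x y \right)} - \frac{19 x^{2}}{3} - 18 x y \sin^{2}{\left(x y \right)} - 28 x y \sin{\left(x y \right)} - 10 x y + 4 x e^{y} \sin{\left(x y \right)} - 4 x e^{y} + 6 y^{2} \sin^{2}{\left(x y \right)} + 12 y^{2} \sin{\left(x y \right)} + 6 y^{2} - 12 y e^{y} \sin{\left(x y \right)} - 12 y e^{y} + \frac{4 e^{2 y}}{3}.
Matching coefficients of the independent functions:
  [x^{2}]:  \frac{8 A^{2}}{3} - 4 A B + \frac{B^{2}}{3} = - \frac{19}{3}
  [y^{2}]:  \frac{2 B^{2}}{3} = 6
  [x y]:  \frac{8 A B}{3} - 2 B^{2} = -10
  [x e^{y}]:  - 4 A C + \frac{2 B C}{3} = -4
  [x^{2} \sin{\left(x y \right)}]:  4 A D - \frac{2 B D}{3} = -6
  [x^{2} \sin^{2}{\left(x y \right)}]:  \frac{D^{2}}{3} = 3
  [y e^{y}]:  - 2 B C = -12
  [y^{2} \sin{\left(x y \right)}]:  - \frac{4 B D}{3} = 12
  [y^{2} \sin^{2}{\left(x y \right)}]:  \frac{2 D^{2}}{3} = 6
  [x y \sin{\left(x y \right)}]:  - \frac{8 A D}{3} + 4 B D = -28
  [x y \sin^{2}{\left(x y \right)}]:  - 2 D^{2} = -18
  [x e^{y} \sin{\left(x y \right)}]:  - \frac{2 C D}{3} = 4
  [y e^{y} \sin{\left(x y \right)}]:  2 C D = -12
  [e^{2 y}]:  \frac{C^{2}}{3} = \frac{4}{3}
These equations allow (A, B, C, D) = (-1, -3, -2, 3) or (1, 3, 2, -3).
Impose the point condition(s):
  u(0, 0) = 1  ⟹  C + D = 1
Only A = -1, B = -3, C = -2, D = 3 satisfies everything.
Hence u(x, y) = - x^{2} - 3 x y - 2 e^{y} + 3 \cos{\left(x y \right)}.

Answer: u(x, y) = - x^{2} - 3 x y - 2 e^{y} + 3 \cos{\left(x y \right)}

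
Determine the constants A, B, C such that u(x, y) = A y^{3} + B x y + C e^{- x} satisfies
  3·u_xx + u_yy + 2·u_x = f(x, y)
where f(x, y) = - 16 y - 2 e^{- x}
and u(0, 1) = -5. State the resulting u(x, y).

Answer: u(x, y) = x y - 3 y^{3} - 2 e^{- x}

Derivation:
Substitute the ansatz u = A y^{3} + B x y + C e^{- x} into the left-hand side.
Derivatives of the ansatz:
  u_xx = C e^{- x}
  u_yy = 6 A y
  u_x = B y - C e^{- x}
Term by term:
  3·u_xx = 3 C e^{- x}
  u_yy = 6 A y
  2·u_x = 2 B y - 2 C e^{- x}
So the left-hand side equals
  6 A y + 2 B y + C e^{- x}
This must equal f(x, y) = - 16 y - 2 e^{- x} identically.
Matching coefficients of the independent functions:
  [y]:  6 A + 2 B = -16
  [e^{- x}]:  C = -2
These equations do not fix every constant; impose the point condition(s):
  u(0, 1) = -5  ⟹  A + C = -5
Solving the combined system: A = -3, B = 1, C = -2.
Hence u(x, y) = x y - 3 y^{3} - 2 e^{- x}.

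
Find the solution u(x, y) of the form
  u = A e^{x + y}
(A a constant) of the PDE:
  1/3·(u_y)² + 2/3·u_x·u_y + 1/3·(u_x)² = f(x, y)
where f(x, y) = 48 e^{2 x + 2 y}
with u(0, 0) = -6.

Substitute the ansatz u = A e^{x + y} into the left-hand side.
Derivatives of the ansatz:
  u_y = A e^{x} e^{y}
  u_x = A e^{x} e^{y}
Term by term:
  1/3·(u_y)² = \frac{A^{2} e^{2 x} e^{2 y}}{3}
  2/3·u_x·u_y = \frac{2 A^{2} e^{2 x} e^{2 y}}{3}
  1/3·(u_x)² = \frac{A^{2} e^{2 x} e^{2 y}}{3}
So the left-hand side equals
  \frac{4 A^{2} e^{2 x} e^{2 y}}{3}
This must equal f(x, y) identically; expanded, f = 48 e^{2 x} e^{2 y}.
Matching coefficients of the independent functions:
  [e^{2 x} e^{2 y}]:  \frac{4 A^{2}}{3} = 48
These equations allow (A) = (-6) or (6).
Impose the point condition(s):
  u(0, 0) = -6  ⟹  A = -6
Only A = -6 satisfies everything.
Hence u(x, y) = - 6 e^{x + y}.

Answer: u(x, y) = - 6 e^{x + y}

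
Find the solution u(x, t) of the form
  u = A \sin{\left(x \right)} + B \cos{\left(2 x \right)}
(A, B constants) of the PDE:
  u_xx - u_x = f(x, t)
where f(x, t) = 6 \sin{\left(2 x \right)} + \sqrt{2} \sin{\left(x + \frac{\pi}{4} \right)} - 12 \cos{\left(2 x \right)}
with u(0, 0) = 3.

Substitute the ansatz u = A \sin{\left(x \right)} + B \cos{\left(2 x \right)} into the left-hand side.
Derivatives of the ansatz:
  u_xx = - A \sin{\left(x \right)} - 4 B \cos{\left(2 x \right)}
  u_x = A \cos{\left(x \right)} - 2 B \sin{\left(2 x \right)}
Term by term:
  u_xx = - A \sin{\left(x \right)} - 4 B \cos{\left(2 x \right)}
  -u_x = - A \cos{\left(x \right)} + 2 B \sin{\left(2 x \right)}
So the left-hand side equals
  - A \sin{\left(x \right)} - A \cos{\left(x \right)} + 2 B \sin{\left(2 x \right)} - 4 B \cos{\left(2 x \right)}
This must equal f(x, t) identically; expanded, f = \sin{\left(x \right)} + 6 \sin{\left(2 x \right)} + \cos{\left(x \right)} - 12 \cos{\left(2 x \right)}.
Matching coefficients of the independent functions:
  [\sin{\left(x \right)}, \cos{\left(x \right)}]:  - A = 1
  [\sin{\left(2 x \right)}]:  2 B = 6
  [\cos{\left(2 x \right)}]:  - 4 B = -12
Solving: A = -1, B = 3.
Check against the point condition:
  u(0, 0) = 3  ⟹  B = 3  ✓
Hence u(x, t) = - \sin{\left(x \right)} + 3 \cos{\left(2 x \right)}.

Answer: u(x, t) = - \sin{\left(x \right)} + 3 \cos{\left(2 x \right)}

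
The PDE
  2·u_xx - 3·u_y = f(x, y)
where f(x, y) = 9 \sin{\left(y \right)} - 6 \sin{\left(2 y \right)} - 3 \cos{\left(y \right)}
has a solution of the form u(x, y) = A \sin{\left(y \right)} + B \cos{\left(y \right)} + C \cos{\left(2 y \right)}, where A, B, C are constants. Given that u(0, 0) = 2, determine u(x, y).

Answer: u(x, y) = \sin{\left(y \right)} + 3 \cos{\left(y \right)} - \cos{\left(2 y \right)}

Derivation:
Substitute the ansatz u = A \sin{\left(y \right)} + B \cos{\left(y \right)} + C \cos{\left(2 y \right)} into the left-hand side.
Derivatives of the ansatz:
  u_xx = 0
  u_y = A \cos{\left(y \right)} - B \sin{\left(y \right)} - 2 C \sin{\left(2 y \right)}
Term by term:
  2·u_xx = 0
  -3·u_y = - 3 A \cos{\left(y \right)} + 3 B \sin{\left(y \right)} + 6 C \sin{\left(2 y \right)}
So the left-hand side equals
  - 3 A \cos{\left(y \right)} + 3 B \sin{\left(y \right)} + 6 C \sin{\left(2 y \right)}
This must equal f(x, y) = 9 \sin{\left(y \right)} - 6 \sin{\left(2 y \right)} - 3 \cos{\left(y \right)} identically.
Matching coefficients of the independent functions:
  [\sin{\left(y \right)}]:  3 B = 9
  [\sin{\left(2 y \right)}]:  6 C = -6
  [\cos{\left(y \right)}]:  - 3 A = -3
Solving: A = 1, B = 3, C = -1.
Check against the point condition:
  u(0, 0) = 2  ⟹  B + C = 2  ✓
Hence u(x, y) = \sin{\left(y \right)} + 3 \cos{\left(y \right)} - \cos{\left(2 y \right)}.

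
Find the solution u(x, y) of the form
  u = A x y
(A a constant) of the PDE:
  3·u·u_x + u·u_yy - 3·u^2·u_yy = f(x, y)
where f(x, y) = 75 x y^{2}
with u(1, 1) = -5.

Answer: u(x, y) = - 5 x y

Derivation:
Substitute the ansatz u = A x y into the left-hand side.
Derivatives of the ansatz:
  u_x = A y
  u_yy = 0
Term by term:
  3·u·u_x = 3 A^{2} x y^{2}
  u·u_yy = 0
  -3·u^2·u_yy = 0
So the left-hand side equals
  3 A^{2} x y^{2}
This must equal f(x, y) = 75 x y^{2} identically.
Matching coefficients of the independent functions:
  [x y^{2}]:  3 A^{2} = 75
These equations allow (A) = (-5) or (5).
Impose the point condition(s):
  u(1, 1) = -5  ⟹  A = -5
Only A = -5 satisfies everything.
Hence u(x, y) = - 5 x y.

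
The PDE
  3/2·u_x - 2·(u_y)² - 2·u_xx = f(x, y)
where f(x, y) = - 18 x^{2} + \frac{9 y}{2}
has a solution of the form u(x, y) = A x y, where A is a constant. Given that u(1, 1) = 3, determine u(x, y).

Substitute the ansatz u = A x y into the left-hand side.
Derivatives of the ansatz:
  u_x = A y
  u_y = A x
  u_xx = 0
Term by term:
  3/2·u_x = \frac{3 A y}{2}
  -2·(u_y)² = - 2 A^{2} x^{2}
  -2·u_xx = 0
So the left-hand side equals
  - 2 A^{2} x^{2} + \frac{3 A y}{2}
This must equal f(x, y) = - 18 x^{2} + \frac{9 y}{2} identically.
Matching coefficients of the independent functions:
  [x^{2}]:  - 2 A^{2} = -18
  [y]:  \frac{3 A}{2} = \frac{9}{2}
Solving: A = 3.
Check against the point condition:
  u(1, 1) = 3  ⟹  A = 3  ✓
Hence u(x, y) = 3 x y.

Answer: u(x, y) = 3 x y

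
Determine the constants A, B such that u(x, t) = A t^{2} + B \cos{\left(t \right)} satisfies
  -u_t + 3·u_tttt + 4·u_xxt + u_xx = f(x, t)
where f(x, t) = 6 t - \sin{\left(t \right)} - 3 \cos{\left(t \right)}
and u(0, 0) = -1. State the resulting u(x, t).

Substitute the ansatz u = A t^{2} + B \cos{\left(t \right)} into the left-hand side.
Derivatives of the ansatz:
  u_t = 2 A t - B \sin{\left(t \right)}
  u_tttt = B \cos{\left(t \right)}
  u_xxt = 0
  u_xx = 0
Term by term:
  -u_t = - 2 A t + B \sin{\left(t \right)}
  3·u_tttt = 3 B \cos{\left(t \right)}
  4·u_xxt = 0
  u_xx = 0
So the left-hand side equals
  - 2 A t + B \sin{\left(t \right)} + 3 B \cos{\left(t \right)}
This must equal f(x, t) = 6 t - \sin{\left(t \right)} - 3 \cos{\left(t \right)} identically.
Matching coefficients of the independent functions:
  [t]:  - 2 A = 6
  [\sin{\left(t \right)}]:  B = -1
  [\cos{\left(t \right)}]:  3 B = -3
Solving: A = -3, B = -1.
Check against the point condition:
  u(0, 0) = -1  ⟹  B = -1  ✓
Hence u(x, t) = - 3 t^{2} - \cos{\left(t \right)}.

Answer: u(x, t) = - 3 t^{2} - \cos{\left(t \right)}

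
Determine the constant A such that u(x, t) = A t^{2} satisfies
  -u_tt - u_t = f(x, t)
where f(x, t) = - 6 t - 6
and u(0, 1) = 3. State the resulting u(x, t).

Substitute the ansatz u = A t^{2} into the left-hand side.
Derivatives of the ansatz:
  u_tt = 2 A
  u_t = 2 A t
Term by term:
  -u_tt = - 2 A
  -u_t = - 2 A t
So the left-hand side equals
  - 2 A t - 2 A
This must equal f(x, t) = - 6 t - 6 identically.
Matching coefficients of the independent functions:
  [constant term, t]:  - 2 A = -6
Solving: A = 3.
Check against the point condition:
  u(0, 1) = 3  ⟹  A = 3  ✓
Hence u(x, t) = 3 t^{2}.

Answer: u(x, t) = 3 t^{2}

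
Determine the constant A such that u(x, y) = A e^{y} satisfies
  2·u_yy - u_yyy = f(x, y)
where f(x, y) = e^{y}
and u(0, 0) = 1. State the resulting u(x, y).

Answer: u(x, y) = e^{y}

Derivation:
Substitute the ansatz u = A e^{y} into the left-hand side.
Derivatives of the ansatz:
  u_yy = A e^{y}
  u_yyy = A e^{y}
Term by term:
  2·u_yy = 2 A e^{y}
  -u_yyy = - A e^{y}
So the left-hand side equals
  A e^{y}
This must equal f(x, y) = e^{y} identically.
Matching coefficients of the independent functions:
  [e^{y}]:  A = 1
Solving: A = 1.
Check against the point condition:
  u(0, 0) = 1  ⟹  A = 1  ✓
Hence u(x, y) = e^{y}.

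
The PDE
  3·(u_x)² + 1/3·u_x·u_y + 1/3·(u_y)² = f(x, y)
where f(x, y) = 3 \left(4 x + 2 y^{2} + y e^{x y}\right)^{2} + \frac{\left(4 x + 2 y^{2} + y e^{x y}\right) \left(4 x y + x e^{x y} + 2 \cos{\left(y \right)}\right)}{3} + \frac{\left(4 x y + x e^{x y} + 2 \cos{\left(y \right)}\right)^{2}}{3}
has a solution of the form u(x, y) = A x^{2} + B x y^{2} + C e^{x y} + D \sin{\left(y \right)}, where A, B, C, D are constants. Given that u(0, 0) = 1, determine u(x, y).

Substitute the ansatz u = A x^{2} + B x y^{2} + C e^{x y} + D \sin{\left(y \right)} into the left-hand side.
Derivatives of the ansatz:
  u_x = 2 A x + B y^{2} + C y e^{x y}
  u_y = 2 B x y + C x e^{x y} + D \cos{\left(y \right)}
Term by term:
  3·(u_x)² = 12 A^{2} x^{2} + 12 A B x y^{2} + 12 A C x y e^{x y} + 3 B^{2} y^{4} + 6 B C y^{3} e^{x y} + 3 C^{2} y^{2} e^{2 x y}
  1/3·u_x·u_y = \frac{4 A B x^{2} y}{3} + \frac{2 A C x^{2} e^{x y}}{3} + \frac{2 A D x \cos{\left(y \right)}}{3} + \frac{2 B^{2} x y^{3}}{3} + B C x y^{2} e^{x y} + \frac{B D y^{2} \cos{\left(y \right)}}{3} + \frac{C^{2} x y e^{2 x y}}{3} + \frac{C D y e^{x y} \cos{\left(y \right)}}{3}
  1/3·(u_y)² = \frac{4 B^{2} x^{2} y^{2}}{3} + \frac{4 B C x^{2} y e^{x y}}{3} + \frac{4 B D x y \cos{\left(y \right)}}{3} + \frac{C^{2} x^{2} e^{2 x y}}{3} + \frac{2 C D x e^{x y} \cos{\left(y \right)}}{3} + \frac{D^{2} \cos^{2}{\left(y \right)}}{3}
So the left-hand side equals
  12 A^{2} x^{2} + \frac{4 A B x^{2} y}{3} + 12 A B x y^{2} + \frac{2 A C x^{2} e^{x y}}{3} + 12 A C x y e^{x y} + \frac{2 A D x \cos{\left(y \right)}}{3} + \frac{4 B^{2} x^{2} y^{2}}{3} + \frac{2 B^{2} x y^{3}}{3} + 3 B^{2} y^{4} + \frac{4 B C x^{2} y e^{x y}}{3} + B C x y^{2} e^{x y} + 6 B C y^{3} e^{x y} + \frac{4 B D x y \cos{\left(y \right)}}{3} + \frac{B D y^{2} \cos{\left(y \right)}}{3} + \frac{C^{2} x^{2} e^{2 x y}}{3} + \frac{C^{2} x y e^{2 x y}}{3} + 3 C^{2} y^{2} e^{2 x y} + \frac{2 C D x e^{x y} \cos{\left(y \right)}}{3} + \frac{C D y e^{x y} \cos{\left(y \right)}}{3} + \frac{D^{2} \cos^{2}{\left(y \right)}}{3}
This must equal f(x, y) identically; expanded, f = \frac{16 x^{2} y^{2}}{3} + \frac{8 x^{2} y e^{x y}}{3} + \frac{16 x^{2} y}{3} + \frac{x^{2} e^{2 x y}}{3} + \frac{4 x^{2} e^{x y}}{3} + 48 x^{2} + \frac{8 x y^{3}}{3} + 2 x y^{2} e^{x y} + 48 x y^{2} + \frac{x y e^{2 x y}}{3} + 24 x y e^{x y} + \frac{16 x y \cos{\left(y \right)}}{3} + \frac{4 x e^{x y} \cos{\left(y \right)}}{3} + \frac{8 x \cos{\left(y \right)}}{3} + 12 y^{4} + 12 y^{3} e^{x y} + 3 y^{2} e^{2 x y} + \frac{4 y^{2} \cos{\left(y \right)}}{3} + \frac{2 y e^{x y} \cos{\left(y \right)}}{3} + \frac{4 \cos^{2}{\left(y \right)}}{3}.
Matching coefficients of the independent functions:
(each divided by its leading coefficient; functions giving the same equation are listed together)
  [x^{2}]:  A^{2} - 4 = 0
  [y^{4}, x y^{3}, x^{2} y^{2}]:  B^{2} - 4 = 0
  [x y^{2}, x^{2} y]:  A B - 4 = 0
  [x \cos{\left(y \right)}]:  A D - 4 = 0
  [x^{2} e^{x y}, x y e^{x y}]:  A C - 2 = 0
  [x^{2} e^{2 x y}, y^{2} e^{2 x y}, x y e^{2 x y}]:  C^{2} - 1 = 0
  [y^{2} \cos{\left(y \right)}, x y \cos{\left(y \right)}]:  B D - 4 = 0
  [y^{3} e^{x y}, x y^{2} e^{x y}, x^{2} y e^{x y}]:  B C - 2 = 0
  [x e^{x y} \cos{\left(y \right)}, y e^{x y} \cos{\left(y \right)}]:  C D - 2 = 0
  [\cos^{2}{\left(y \right)}]:  D^{2} - 4 = 0
These equations allow (A, B, C, D) = (-2, -2, -1, -2) or (2, 2, 1, 2).
Impose the point condition(s):
  u(0, 0) = 1  ⟹  C = 1
Only A = 2, B = 2, C = 1, D = 2 satisfies everything.
Hence u(x, y) = 2 x^{2} + 2 x y^{2} + e^{x y} + 2 \sin{\left(y \right)}.

Answer: u(x, y) = 2 x^{2} + 2 x y^{2} + e^{x y} + 2 \sin{\left(y \right)}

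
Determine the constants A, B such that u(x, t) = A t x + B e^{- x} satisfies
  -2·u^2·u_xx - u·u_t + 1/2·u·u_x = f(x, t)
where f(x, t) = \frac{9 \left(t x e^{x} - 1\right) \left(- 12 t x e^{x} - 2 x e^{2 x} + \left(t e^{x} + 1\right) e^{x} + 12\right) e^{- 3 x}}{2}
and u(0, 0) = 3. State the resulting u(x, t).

Substitute the ansatz u = A t x + B e^{- x} into the left-hand side.
Derivatives of the ansatz:
  u_xx = B e^{- x}
  u_t = A x
  u_x = A t - B e^{- x}
Term by term:
  -2·u^2·u_xx = - 2 A^{2} B t^{2} x^{2} e^{- x} - 4 A B^{2} t x e^{- 2 x} - 2 B^{3} e^{- 3 x}
  -u·u_t = - A^{2} t x^{2} - A B x e^{- x}
  1/2·u·u_x = \frac{A^{2} t^{2} x}{2} - \frac{A B t x e^{- x}}{2} + \frac{A B t e^{- x}}{2} - \frac{B^{2} e^{- 2 x}}{2}
So the left-hand side equals
  - 2 A^{2} B t^{2} x^{2} e^{- x} + \frac{A^{2} t^{2} x}{2} - A^{2} t x^{2} - 4 A B^{2} t x e^{- 2 x} - \frac{A B t x e^{- x}}{2} + \frac{A B t e^{- x}}{2} - A B x e^{- x} - 2 B^{3} e^{- 3 x} - \frac{B^{2} e^{- 2 x}}{2}
This must equal f(x, t) identically; expanded, f = - 54 t^{2} x^{2} e^{- x} + \frac{9 t^{2} x}{2} - 9 t x^{2} + \frac{9 t x e^{- x}}{2} + 108 t x e^{- 2 x} - \frac{9 t e^{- x}}{2} + 9 x e^{- x} - \frac{9 e^{- 2 x}}{2} - 54 e^{- 3 x}.
Matching coefficients of the independent functions:
  [t x^{2}]:  - A^{2} = -9
  [t e^{- x}]:  \frac{A B}{2} = - \frac{9}{2}
  [t^{2} x]:  \frac{A^{2}}{2} = \frac{9}{2}
  [x e^{- x}]:  - A B = 9
  [t x e^{- 2 x}]:  - 4 A B^{2} = 108
  [t x e^{- x}]:  - \frac{A B}{2} = \frac{9}{2}
  [t^{2} x^{2} e^{- x}]:  - 2 A^{2} B = -54
  [e^{- 3 x}]:  - 2 B^{3} = -54
  [e^{- 2 x}]:  - \frac{B^{2}}{2} = - \frac{9}{2}
Solving: A = -3, B = 3.
Check against the point condition:
  u(0, 0) = 3  ⟹  B = 3  ✓
Hence u(x, t) = - 3 t x + 3 e^{- x}.

Answer: u(x, t) = - 3 t x + 3 e^{- x}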